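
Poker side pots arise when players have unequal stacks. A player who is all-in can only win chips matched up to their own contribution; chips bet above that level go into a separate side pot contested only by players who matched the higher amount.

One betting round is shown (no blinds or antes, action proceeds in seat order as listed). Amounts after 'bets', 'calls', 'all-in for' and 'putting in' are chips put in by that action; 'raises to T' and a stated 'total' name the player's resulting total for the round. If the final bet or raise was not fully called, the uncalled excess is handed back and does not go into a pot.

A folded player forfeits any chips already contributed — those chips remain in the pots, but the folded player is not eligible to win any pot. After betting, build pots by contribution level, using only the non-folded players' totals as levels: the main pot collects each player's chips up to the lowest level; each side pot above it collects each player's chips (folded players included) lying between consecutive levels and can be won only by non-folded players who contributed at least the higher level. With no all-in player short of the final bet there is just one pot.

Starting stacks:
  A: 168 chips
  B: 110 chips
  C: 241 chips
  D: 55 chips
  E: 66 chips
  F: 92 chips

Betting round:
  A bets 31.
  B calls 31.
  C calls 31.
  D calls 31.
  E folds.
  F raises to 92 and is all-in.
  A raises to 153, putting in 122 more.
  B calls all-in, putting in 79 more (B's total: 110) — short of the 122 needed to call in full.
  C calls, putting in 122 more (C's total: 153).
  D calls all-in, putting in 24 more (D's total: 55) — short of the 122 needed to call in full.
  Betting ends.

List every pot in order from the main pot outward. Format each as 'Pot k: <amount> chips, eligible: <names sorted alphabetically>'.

Pot 1: 275 chips, eligible: A, B, C, D, F
Pot 2: 148 chips, eligible: A, B, C, F
Pot 3: 54 chips, eligible: A, B, C
Pot 4: 86 chips, eligible: A, C

Derivation:
Contributions: A=153, B=110, C=153, D=55, F=92
Folded: E
Pot levels (distinct totals of non-folded players): 55, 92, 110, 153
Layer 1-55: 55 each from A, B, C, D, F = 55*5 = 275 chips; eligible A, B, C, D, F
Layer 56-92: 37 each from A, B, C, F = 37*4 = 148 chips; eligible A, B, C, F
Layer 93-110: 18 each from A, B, C = 18*3 = 54 chips; eligible A, B, C
Layer 111-153: 43 each from A, C = 43*2 = 86 chips; eligible A, C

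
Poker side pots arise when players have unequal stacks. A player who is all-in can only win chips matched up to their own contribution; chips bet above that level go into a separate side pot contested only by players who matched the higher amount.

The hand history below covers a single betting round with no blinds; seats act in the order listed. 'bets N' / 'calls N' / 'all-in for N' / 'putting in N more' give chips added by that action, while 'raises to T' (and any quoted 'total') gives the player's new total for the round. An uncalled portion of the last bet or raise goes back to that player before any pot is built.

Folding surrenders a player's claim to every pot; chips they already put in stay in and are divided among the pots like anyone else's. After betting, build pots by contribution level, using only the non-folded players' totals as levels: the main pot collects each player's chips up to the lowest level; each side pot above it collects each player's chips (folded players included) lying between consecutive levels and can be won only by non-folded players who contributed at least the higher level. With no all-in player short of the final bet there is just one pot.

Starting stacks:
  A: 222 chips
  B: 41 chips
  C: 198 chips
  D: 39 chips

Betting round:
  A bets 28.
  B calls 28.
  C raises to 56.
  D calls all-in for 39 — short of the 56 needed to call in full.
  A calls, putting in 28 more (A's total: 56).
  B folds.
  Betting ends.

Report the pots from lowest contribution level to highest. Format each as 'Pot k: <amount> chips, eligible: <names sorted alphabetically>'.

Contributions: A=56, B=28, C=56, D=39
Folded: B
Pot levels (distinct totals of non-folded players): 39, 56
Layer 1-39: A 39 + B 28 + C 39 + D 39 = 145 chips; eligible A, C, D
Layer 40-56: 17 each from A, C = 17*2 = 34 chips; eligible A, C

Pot 1: 145 chips, eligible: A, C, D
Pot 2: 34 chips, eligible: A, C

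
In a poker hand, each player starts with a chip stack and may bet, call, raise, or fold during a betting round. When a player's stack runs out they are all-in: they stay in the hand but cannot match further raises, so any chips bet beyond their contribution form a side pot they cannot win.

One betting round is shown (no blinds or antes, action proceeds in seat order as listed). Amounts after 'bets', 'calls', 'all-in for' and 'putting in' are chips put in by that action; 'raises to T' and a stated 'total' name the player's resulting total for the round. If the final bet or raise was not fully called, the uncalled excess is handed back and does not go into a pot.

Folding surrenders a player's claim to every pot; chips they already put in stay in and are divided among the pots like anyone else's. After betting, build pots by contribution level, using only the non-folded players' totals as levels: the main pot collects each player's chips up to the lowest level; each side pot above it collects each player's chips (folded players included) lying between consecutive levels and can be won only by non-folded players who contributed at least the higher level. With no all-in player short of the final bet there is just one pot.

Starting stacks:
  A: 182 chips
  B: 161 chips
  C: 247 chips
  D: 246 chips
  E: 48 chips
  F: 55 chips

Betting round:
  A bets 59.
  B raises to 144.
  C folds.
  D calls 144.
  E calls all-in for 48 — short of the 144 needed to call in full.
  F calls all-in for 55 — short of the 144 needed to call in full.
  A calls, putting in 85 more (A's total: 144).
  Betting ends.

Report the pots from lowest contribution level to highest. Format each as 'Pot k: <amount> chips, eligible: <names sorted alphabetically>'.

Contributions: A=144, B=144, D=144, E=48, F=55
Folded: C
Pot levels (distinct totals of non-folded players): 48, 55, 144
Layer 1-48: 48 each from A, B, D, E, F = 48*5 = 240 chips; eligible A, B, D, E, F
Layer 49-55: 7 each from A, B, D, F = 7*4 = 28 chips; eligible A, B, D, F
Layer 56-144: 89 each from A, B, D = 89*3 = 267 chips; eligible A, B, D

Pot 1: 240 chips, eligible: A, B, D, E, F
Pot 2: 28 chips, eligible: A, B, D, F
Pot 3: 267 chips, eligible: A, B, D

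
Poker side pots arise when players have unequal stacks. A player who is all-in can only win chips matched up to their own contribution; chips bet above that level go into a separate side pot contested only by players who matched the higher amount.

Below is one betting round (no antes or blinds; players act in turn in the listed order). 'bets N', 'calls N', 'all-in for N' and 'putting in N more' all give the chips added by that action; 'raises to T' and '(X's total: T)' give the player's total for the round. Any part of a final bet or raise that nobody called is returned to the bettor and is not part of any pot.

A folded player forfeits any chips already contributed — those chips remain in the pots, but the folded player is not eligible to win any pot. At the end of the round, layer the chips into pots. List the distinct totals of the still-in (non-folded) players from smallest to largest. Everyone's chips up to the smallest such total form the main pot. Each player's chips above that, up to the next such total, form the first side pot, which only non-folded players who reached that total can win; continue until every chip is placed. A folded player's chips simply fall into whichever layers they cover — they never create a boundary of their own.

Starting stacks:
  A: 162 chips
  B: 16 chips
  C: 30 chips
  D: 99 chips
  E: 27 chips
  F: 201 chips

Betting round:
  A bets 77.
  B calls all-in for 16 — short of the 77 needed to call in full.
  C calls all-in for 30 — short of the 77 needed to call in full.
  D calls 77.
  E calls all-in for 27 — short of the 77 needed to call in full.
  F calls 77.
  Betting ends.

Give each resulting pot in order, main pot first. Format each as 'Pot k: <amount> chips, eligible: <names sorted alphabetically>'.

Contributions: A=77, B=16, C=30, D=77, E=27, F=77
Pot levels (distinct totals of non-folded players): 16, 27, 30, 77
Layer 1-16: 16 each from A, B, C, D, E, F = 16*6 = 96 chips; eligible A, B, C, D, E, F
Layer 17-27: 11 each from A, C, D, E, F = 11*5 = 55 chips; eligible A, C, D, E, F
Layer 28-30: 3 each from A, C, D, F = 3*4 = 12 chips; eligible A, C, D, F
Layer 31-77: 47 each from A, D, F = 47*3 = 141 chips; eligible A, D, F

Pot 1: 96 chips, eligible: A, B, C, D, E, F
Pot 2: 55 chips, eligible: A, C, D, E, F
Pot 3: 12 chips, eligible: A, C, D, F
Pot 4: 141 chips, eligible: A, D, F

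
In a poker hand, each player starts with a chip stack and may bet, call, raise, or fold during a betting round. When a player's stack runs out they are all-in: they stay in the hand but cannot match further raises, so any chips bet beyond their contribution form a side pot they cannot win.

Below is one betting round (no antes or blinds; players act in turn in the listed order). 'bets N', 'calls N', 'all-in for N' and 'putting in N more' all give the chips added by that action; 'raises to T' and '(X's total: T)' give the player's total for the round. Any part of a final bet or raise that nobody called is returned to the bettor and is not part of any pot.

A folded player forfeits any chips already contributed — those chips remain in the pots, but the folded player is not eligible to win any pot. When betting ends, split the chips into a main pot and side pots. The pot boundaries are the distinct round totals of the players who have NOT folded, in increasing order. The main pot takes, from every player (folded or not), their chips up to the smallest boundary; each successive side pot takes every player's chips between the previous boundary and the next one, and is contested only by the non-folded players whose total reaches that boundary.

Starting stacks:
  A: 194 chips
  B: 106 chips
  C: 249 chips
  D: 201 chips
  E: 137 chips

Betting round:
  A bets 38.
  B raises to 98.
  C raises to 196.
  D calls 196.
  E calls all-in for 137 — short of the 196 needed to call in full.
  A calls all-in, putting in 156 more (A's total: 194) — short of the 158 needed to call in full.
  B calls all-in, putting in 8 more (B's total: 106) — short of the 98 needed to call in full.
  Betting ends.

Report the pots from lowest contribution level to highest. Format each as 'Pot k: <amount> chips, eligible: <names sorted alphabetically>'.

Contributions: A=194, B=106, C=196, D=196, E=137
Pot levels (distinct totals of non-folded players): 106, 137, 194, 196
Layer 1-106: 106 each from A, B, C, D, E = 106*5 = 530 chips; eligible A, B, C, D, E
Layer 107-137: 31 each from A, C, D, E = 31*4 = 124 chips; eligible A, C, D, E
Layer 138-194: 57 each from A, C, D = 57*3 = 171 chips; eligible A, C, D
Layer 195-196: 2 each from C, D = 2*2 = 4 chips; eligible C, D

Pot 1: 530 chips, eligible: A, B, C, D, E
Pot 2: 124 chips, eligible: A, C, D, E
Pot 3: 171 chips, eligible: A, C, D
Pot 4: 4 chips, eligible: C, D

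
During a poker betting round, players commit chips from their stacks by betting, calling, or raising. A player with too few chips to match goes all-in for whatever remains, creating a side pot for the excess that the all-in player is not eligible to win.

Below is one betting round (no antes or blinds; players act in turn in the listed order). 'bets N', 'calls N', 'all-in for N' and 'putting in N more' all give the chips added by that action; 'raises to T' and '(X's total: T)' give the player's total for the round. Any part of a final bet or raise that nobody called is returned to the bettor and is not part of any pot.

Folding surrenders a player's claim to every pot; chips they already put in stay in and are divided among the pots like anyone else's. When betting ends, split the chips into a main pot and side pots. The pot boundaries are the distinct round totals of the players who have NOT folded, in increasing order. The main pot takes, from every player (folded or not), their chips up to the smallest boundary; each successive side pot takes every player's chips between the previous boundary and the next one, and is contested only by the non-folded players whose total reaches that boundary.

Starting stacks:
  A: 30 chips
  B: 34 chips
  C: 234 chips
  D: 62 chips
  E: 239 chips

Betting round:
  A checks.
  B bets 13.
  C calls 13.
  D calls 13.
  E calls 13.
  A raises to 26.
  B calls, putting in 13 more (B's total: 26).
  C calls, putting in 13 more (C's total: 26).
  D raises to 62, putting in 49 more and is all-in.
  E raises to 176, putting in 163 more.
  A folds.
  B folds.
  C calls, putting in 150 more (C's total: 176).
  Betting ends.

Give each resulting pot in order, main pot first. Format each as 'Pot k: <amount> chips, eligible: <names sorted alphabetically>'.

Contributions: A=26, B=26, C=176, D=62, E=176
Folded: A, B
Pot levels (distinct totals of non-folded players): 62, 176
Layer 1-62: A 26 + B 26 + C 62 + D 62 + E 62 = 238 chips; eligible C, D, E
Layer 63-176: 114 each from C, E = 114*2 = 228 chips; eligible C, E

Pot 1: 238 chips, eligible: C, D, E
Pot 2: 228 chips, eligible: C, E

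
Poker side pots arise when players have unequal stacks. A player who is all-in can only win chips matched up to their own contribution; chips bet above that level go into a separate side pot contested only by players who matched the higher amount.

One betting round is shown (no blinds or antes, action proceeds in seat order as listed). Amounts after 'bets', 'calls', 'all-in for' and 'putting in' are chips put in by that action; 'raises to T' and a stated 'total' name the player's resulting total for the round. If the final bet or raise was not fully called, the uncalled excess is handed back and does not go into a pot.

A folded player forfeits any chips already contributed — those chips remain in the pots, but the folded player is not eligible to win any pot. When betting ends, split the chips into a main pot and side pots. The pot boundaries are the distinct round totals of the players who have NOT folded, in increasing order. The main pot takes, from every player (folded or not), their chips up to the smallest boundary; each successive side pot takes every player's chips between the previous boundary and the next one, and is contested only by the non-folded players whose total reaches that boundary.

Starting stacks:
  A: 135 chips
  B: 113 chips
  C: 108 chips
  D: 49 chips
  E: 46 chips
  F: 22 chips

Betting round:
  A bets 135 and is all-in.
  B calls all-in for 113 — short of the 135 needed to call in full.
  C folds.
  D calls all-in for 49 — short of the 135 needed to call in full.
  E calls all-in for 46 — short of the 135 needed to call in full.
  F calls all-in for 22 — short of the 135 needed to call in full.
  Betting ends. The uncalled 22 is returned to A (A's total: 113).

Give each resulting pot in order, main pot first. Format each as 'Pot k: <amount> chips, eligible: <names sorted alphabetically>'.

Pot 1: 110 chips, eligible: A, B, D, E, F
Pot 2: 96 chips, eligible: A, B, D, E
Pot 3: 9 chips, eligible: A, B, D
Pot 4: 128 chips, eligible: A, B

Derivation:
Contributions (after 22 returned to A): A=113, B=113, D=49, E=46, F=22
Folded: C
Pot levels (distinct totals of non-folded players): 22, 46, 49, 113
Layer 1-22: 22 each from A, B, D, E, F = 22*5 = 110 chips; eligible A, B, D, E, F
Layer 23-46: 24 each from A, B, D, E = 24*4 = 96 chips; eligible A, B, D, E
Layer 47-49: 3 each from A, B, D = 3*3 = 9 chips; eligible A, B, D
Layer 50-113: 64 each from A, B = 64*2 = 128 chips; eligible A, B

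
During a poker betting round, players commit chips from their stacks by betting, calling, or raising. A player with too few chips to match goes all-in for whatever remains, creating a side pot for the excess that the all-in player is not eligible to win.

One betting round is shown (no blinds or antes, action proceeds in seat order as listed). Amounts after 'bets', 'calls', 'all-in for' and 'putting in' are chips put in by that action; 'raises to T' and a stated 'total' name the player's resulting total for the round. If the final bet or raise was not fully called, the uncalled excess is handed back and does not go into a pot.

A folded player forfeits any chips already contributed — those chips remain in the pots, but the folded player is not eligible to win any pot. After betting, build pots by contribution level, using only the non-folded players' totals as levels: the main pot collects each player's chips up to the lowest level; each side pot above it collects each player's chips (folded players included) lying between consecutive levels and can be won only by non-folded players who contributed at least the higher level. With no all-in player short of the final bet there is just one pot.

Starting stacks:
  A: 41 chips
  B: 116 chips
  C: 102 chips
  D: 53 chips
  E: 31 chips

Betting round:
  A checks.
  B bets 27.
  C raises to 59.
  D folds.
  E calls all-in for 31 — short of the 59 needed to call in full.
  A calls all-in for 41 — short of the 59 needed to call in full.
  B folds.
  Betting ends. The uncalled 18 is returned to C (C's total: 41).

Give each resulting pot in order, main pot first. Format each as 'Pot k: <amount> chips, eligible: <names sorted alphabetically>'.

Contributions (after 18 returned to C): A=41, B=27, C=41, E=31
Folded: B, D
Pot levels (distinct totals of non-folded players): 31, 41
Layer 1-31: A 31 + B 27 + C 31 + E 31 = 120 chips; eligible A, C, E
Layer 32-41: 10 each from A, C = 10*2 = 20 chips; eligible A, C

Pot 1: 120 chips, eligible: A, C, E
Pot 2: 20 chips, eligible: A, C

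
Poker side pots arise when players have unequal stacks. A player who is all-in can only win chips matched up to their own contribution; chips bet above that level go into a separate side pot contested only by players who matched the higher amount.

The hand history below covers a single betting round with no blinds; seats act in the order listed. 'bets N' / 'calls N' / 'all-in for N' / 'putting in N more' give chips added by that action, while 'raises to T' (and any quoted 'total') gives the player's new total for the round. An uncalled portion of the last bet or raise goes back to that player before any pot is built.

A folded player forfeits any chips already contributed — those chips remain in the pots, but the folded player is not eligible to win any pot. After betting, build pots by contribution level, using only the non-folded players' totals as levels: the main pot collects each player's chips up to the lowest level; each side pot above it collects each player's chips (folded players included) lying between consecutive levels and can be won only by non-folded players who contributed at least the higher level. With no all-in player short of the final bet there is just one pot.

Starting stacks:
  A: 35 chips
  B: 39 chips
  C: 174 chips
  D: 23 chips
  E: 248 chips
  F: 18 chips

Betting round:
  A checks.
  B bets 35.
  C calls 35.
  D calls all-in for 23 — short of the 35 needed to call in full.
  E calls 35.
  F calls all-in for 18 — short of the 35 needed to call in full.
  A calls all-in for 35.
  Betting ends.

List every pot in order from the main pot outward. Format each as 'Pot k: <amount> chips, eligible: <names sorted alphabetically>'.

Contributions: A=35, B=35, C=35, D=23, E=35, F=18
Pot levels (distinct totals of non-folded players): 18, 23, 35
Layer 1-18: 18 each from A, B, C, D, E, F = 18*6 = 108 chips; eligible A, B, C, D, E, F
Layer 19-23: 5 each from A, B, C, D, E = 5*5 = 25 chips; eligible A, B, C, D, E
Layer 24-35: 12 each from A, B, C, E = 12*4 = 48 chips; eligible A, B, C, E

Pot 1: 108 chips, eligible: A, B, C, D, E, F
Pot 2: 25 chips, eligible: A, B, C, D, E
Pot 3: 48 chips, eligible: A, B, C, E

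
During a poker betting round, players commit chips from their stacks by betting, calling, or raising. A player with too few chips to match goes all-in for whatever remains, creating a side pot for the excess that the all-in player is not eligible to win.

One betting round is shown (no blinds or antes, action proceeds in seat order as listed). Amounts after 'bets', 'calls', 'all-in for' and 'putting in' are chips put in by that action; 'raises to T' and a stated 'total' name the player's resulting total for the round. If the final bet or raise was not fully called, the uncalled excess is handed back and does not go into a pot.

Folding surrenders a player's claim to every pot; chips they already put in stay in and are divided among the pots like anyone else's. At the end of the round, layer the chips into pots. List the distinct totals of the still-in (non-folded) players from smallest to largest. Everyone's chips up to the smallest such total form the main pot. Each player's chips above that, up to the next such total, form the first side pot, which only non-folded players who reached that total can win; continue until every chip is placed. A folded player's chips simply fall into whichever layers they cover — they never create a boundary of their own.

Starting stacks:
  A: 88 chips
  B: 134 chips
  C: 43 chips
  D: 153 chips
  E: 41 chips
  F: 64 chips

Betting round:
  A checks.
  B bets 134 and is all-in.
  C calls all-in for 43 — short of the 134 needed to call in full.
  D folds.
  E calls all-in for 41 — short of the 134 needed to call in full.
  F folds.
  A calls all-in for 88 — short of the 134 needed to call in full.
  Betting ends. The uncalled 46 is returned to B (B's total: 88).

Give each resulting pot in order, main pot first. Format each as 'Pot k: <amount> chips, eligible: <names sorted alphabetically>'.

Contributions (after 46 returned to B): A=88, B=88, C=43, E=41
Folded: D, F
Pot levels (distinct totals of non-folded players): 41, 43, 88
Layer 1-41: 41 each from A, B, C, E = 41*4 = 164 chips; eligible A, B, C, E
Layer 42-43: 2 each from A, B, C = 2*3 = 6 chips; eligible A, B, C
Layer 44-88: 45 each from A, B = 45*2 = 90 chips; eligible A, B

Pot 1: 164 chips, eligible: A, B, C, E
Pot 2: 6 chips, eligible: A, B, C
Pot 3: 90 chips, eligible: A, B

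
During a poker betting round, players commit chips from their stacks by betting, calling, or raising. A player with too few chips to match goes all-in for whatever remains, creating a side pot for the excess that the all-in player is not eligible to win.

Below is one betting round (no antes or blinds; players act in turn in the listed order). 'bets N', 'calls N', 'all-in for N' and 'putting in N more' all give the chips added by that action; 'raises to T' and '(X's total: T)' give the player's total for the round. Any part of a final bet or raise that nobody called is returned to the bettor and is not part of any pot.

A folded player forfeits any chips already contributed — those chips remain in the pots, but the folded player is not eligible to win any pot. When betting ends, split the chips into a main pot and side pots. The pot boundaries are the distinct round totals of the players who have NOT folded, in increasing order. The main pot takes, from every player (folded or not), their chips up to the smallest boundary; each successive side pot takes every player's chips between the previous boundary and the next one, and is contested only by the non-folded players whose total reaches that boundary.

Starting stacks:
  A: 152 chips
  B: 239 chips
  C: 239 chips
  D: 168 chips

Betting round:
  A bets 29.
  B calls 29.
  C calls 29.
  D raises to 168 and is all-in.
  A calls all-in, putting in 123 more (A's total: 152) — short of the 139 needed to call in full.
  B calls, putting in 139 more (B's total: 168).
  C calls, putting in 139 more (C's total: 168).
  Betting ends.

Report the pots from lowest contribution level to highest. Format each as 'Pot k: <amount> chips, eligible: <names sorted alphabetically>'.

Contributions: A=152, B=168, C=168, D=168
Pot levels (distinct totals of non-folded players): 152, 168
Layer 1-152: 152 each from A, B, C, D = 152*4 = 608 chips; eligible A, B, C, D
Layer 153-168: 16 each from B, C, D = 16*3 = 48 chips; eligible B, C, D

Pot 1: 608 chips, eligible: A, B, C, D
Pot 2: 48 chips, eligible: B, C, D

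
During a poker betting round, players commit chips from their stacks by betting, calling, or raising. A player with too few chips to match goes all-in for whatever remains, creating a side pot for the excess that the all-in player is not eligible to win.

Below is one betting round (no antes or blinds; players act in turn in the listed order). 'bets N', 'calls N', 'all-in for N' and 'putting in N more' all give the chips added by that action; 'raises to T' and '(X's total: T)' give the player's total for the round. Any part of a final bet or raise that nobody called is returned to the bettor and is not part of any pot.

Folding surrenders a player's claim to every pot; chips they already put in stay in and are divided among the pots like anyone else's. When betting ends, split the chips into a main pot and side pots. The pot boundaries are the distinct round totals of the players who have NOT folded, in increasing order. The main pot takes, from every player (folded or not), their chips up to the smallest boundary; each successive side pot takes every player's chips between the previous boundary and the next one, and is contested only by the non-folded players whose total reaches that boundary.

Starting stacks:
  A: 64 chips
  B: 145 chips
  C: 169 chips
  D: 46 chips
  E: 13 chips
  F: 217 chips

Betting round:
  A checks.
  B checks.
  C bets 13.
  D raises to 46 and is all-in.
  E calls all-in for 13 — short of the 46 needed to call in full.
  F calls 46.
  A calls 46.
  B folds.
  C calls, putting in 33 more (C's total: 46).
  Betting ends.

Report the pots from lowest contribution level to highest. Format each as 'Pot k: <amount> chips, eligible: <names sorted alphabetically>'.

Pot 1: 65 chips, eligible: A, C, D, E, F
Pot 2: 132 chips, eligible: A, C, D, F

Derivation:
Contributions: A=46, C=46, D=46, E=13, F=46
Folded: B
Pot levels (distinct totals of non-folded players): 13, 46
Layer 1-13: 13 each from A, C, D, E, F = 13*5 = 65 chips; eligible A, C, D, E, F
Layer 14-46: 33 each from A, C, D, F = 33*4 = 132 chips; eligible A, C, D, F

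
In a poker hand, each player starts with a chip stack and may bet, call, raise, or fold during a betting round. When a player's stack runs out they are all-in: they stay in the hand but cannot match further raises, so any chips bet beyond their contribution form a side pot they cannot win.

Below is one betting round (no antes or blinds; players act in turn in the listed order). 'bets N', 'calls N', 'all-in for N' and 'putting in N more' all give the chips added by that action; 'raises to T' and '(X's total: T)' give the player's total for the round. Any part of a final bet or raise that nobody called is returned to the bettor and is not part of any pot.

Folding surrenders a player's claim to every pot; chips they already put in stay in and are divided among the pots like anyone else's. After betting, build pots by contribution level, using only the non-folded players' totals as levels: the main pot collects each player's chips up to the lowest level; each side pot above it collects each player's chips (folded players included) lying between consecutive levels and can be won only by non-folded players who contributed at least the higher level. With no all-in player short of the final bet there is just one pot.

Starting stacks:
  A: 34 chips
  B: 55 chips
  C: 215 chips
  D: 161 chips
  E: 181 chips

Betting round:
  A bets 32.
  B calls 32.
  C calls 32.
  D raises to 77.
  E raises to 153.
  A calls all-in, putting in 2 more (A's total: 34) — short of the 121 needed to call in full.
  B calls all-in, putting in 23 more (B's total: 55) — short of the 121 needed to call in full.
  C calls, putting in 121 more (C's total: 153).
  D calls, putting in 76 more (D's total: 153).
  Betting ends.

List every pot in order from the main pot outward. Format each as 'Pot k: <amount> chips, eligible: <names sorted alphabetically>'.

Contributions: A=34, B=55, C=153, D=153, E=153
Pot levels (distinct totals of non-folded players): 34, 55, 153
Layer 1-34: 34 each from A, B, C, D, E = 34*5 = 170 chips; eligible A, B, C, D, E
Layer 35-55: 21 each from B, C, D, E = 21*4 = 84 chips; eligible B, C, D, E
Layer 56-153: 98 each from C, D, E = 98*3 = 294 chips; eligible C, D, E

Pot 1: 170 chips, eligible: A, B, C, D, E
Pot 2: 84 chips, eligible: B, C, D, E
Pot 3: 294 chips, eligible: C, D, E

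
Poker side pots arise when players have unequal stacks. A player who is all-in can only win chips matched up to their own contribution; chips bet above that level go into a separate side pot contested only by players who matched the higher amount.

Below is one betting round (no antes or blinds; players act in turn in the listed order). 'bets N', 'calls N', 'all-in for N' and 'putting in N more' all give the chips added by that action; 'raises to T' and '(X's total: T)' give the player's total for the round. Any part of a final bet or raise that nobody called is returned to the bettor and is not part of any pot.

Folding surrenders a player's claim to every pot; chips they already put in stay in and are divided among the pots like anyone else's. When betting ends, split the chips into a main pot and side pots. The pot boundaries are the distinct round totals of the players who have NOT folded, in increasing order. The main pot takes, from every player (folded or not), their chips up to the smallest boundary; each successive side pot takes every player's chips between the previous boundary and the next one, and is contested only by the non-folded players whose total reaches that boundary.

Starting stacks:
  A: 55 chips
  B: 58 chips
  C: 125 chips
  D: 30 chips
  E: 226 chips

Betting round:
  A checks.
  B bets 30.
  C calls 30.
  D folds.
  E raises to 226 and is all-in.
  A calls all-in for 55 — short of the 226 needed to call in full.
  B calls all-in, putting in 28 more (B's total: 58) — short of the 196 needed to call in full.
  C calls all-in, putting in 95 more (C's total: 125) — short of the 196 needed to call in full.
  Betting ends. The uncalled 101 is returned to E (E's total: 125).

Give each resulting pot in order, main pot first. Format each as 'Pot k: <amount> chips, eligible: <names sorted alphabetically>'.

Contributions (after 101 returned to E): A=55, B=58, C=125, E=125
Folded: D
Pot levels (distinct totals of non-folded players): 55, 58, 125
Layer 1-55: 55 each from A, B, C, E = 55*4 = 220 chips; eligible A, B, C, E
Layer 56-58: 3 each from B, C, E = 3*3 = 9 chips; eligible B, C, E
Layer 59-125: 67 each from C, E = 67*2 = 134 chips; eligible C, E

Pot 1: 220 chips, eligible: A, B, C, E
Pot 2: 9 chips, eligible: B, C, E
Pot 3: 134 chips, eligible: C, E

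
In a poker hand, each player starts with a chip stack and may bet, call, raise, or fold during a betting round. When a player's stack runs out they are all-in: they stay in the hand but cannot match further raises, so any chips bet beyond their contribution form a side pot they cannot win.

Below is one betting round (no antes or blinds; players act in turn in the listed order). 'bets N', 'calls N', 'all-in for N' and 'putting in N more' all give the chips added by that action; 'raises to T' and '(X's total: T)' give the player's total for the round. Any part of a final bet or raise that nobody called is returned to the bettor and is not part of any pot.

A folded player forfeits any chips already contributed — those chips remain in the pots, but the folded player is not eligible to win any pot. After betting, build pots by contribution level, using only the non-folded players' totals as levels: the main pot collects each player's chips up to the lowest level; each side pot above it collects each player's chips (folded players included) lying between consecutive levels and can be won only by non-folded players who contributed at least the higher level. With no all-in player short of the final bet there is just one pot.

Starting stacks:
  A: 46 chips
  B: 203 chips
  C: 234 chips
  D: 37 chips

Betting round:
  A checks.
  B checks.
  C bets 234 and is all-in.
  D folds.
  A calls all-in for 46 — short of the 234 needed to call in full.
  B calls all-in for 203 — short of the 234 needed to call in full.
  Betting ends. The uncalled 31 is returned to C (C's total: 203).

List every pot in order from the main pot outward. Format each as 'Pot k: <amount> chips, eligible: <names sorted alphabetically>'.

Contributions (after 31 returned to C): A=46, B=203, C=203
Folded: D
Pot levels (distinct totals of non-folded players): 46, 203
Layer 1-46: 46 each from A, B, C = 46*3 = 138 chips; eligible A, B, C
Layer 47-203: 157 each from B, C = 157*2 = 314 chips; eligible B, C

Pot 1: 138 chips, eligible: A, B, C
Pot 2: 314 chips, eligible: B, C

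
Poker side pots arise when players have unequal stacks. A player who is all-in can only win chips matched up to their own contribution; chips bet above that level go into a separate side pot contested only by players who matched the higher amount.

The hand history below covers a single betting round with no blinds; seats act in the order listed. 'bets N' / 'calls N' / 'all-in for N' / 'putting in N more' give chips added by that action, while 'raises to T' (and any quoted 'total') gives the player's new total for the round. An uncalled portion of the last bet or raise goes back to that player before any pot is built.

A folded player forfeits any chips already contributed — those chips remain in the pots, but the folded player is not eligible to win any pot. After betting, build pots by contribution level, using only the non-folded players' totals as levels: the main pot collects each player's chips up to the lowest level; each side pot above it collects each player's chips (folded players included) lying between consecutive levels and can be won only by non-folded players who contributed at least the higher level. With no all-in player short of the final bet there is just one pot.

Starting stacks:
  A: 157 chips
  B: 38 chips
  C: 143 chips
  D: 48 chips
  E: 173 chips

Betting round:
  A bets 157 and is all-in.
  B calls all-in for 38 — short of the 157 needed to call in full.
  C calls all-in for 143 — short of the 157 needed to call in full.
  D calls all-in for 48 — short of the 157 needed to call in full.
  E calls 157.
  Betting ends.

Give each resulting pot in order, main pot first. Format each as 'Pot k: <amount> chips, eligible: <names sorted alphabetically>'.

Pot 1: 190 chips, eligible: A, B, C, D, E
Pot 2: 40 chips, eligible: A, C, D, E
Pot 3: 285 chips, eligible: A, C, E
Pot 4: 28 chips, eligible: A, E

Derivation:
Contributions: A=157, B=38, C=143, D=48, E=157
Pot levels (distinct totals of non-folded players): 38, 48, 143, 157
Layer 1-38: 38 each from A, B, C, D, E = 38*5 = 190 chips; eligible A, B, C, D, E
Layer 39-48: 10 each from A, C, D, E = 10*4 = 40 chips; eligible A, C, D, E
Layer 49-143: 95 each from A, C, E = 95*3 = 285 chips; eligible A, C, E
Layer 144-157: 14 each from A, E = 14*2 = 28 chips; eligible A, E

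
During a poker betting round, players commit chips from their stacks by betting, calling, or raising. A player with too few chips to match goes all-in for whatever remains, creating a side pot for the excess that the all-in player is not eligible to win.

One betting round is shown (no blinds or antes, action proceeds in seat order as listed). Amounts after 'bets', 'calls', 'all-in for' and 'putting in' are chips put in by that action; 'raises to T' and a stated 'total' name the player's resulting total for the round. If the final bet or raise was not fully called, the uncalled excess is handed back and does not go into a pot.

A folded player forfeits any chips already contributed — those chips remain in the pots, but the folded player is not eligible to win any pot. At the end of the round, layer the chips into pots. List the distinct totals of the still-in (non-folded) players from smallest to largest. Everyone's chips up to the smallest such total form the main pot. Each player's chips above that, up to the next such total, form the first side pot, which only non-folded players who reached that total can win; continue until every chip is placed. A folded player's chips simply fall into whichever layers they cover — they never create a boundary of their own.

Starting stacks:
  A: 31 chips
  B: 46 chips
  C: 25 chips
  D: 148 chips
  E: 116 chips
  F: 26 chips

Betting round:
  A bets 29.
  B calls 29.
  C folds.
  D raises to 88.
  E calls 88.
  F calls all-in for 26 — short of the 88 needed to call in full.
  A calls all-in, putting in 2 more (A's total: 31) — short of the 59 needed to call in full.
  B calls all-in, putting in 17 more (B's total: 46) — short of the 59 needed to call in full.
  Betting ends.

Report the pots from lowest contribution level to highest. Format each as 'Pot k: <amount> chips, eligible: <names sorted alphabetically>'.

Contributions: A=31, B=46, D=88, E=88, F=26
Folded: C
Pot levels (distinct totals of non-folded players): 26, 31, 46, 88
Layer 1-26: 26 each from A, B, D, E, F = 26*5 = 130 chips; eligible A, B, D, E, F
Layer 27-31: 5 each from A, B, D, E = 5*4 = 20 chips; eligible A, B, D, E
Layer 32-46: 15 each from B, D, E = 15*3 = 45 chips; eligible B, D, E
Layer 47-88: 42 each from D, E = 42*2 = 84 chips; eligible D, E

Pot 1: 130 chips, eligible: A, B, D, E, F
Pot 2: 20 chips, eligible: A, B, D, E
Pot 3: 45 chips, eligible: B, D, E
Pot 4: 84 chips, eligible: D, E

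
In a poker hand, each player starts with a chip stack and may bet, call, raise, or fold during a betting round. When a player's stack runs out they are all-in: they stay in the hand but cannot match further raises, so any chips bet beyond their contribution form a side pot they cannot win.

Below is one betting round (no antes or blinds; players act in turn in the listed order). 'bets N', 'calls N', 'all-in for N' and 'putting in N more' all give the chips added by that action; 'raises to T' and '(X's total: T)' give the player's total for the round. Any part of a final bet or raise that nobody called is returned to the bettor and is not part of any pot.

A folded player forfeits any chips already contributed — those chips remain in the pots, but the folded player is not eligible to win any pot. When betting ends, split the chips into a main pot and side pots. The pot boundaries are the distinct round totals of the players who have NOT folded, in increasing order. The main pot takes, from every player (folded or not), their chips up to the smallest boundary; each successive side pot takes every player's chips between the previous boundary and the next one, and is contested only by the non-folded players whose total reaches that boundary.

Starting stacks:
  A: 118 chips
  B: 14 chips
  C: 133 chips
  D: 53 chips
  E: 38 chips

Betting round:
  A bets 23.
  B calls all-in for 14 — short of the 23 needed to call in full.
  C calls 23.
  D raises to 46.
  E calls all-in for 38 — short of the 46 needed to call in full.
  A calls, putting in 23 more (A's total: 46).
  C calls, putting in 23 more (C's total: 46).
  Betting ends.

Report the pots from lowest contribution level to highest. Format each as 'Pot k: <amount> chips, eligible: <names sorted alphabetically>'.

Pot 1: 70 chips, eligible: A, B, C, D, E
Pot 2: 96 chips, eligible: A, C, D, E
Pot 3: 24 chips, eligible: A, C, D

Derivation:
Contributions: A=46, B=14, C=46, D=46, E=38
Pot levels (distinct totals of non-folded players): 14, 38, 46
Layer 1-14: 14 each from A, B, C, D, E = 14*5 = 70 chips; eligible A, B, C, D, E
Layer 15-38: 24 each from A, C, D, E = 24*4 = 96 chips; eligible A, C, D, E
Layer 39-46: 8 each from A, C, D = 8*3 = 24 chips; eligible A, C, D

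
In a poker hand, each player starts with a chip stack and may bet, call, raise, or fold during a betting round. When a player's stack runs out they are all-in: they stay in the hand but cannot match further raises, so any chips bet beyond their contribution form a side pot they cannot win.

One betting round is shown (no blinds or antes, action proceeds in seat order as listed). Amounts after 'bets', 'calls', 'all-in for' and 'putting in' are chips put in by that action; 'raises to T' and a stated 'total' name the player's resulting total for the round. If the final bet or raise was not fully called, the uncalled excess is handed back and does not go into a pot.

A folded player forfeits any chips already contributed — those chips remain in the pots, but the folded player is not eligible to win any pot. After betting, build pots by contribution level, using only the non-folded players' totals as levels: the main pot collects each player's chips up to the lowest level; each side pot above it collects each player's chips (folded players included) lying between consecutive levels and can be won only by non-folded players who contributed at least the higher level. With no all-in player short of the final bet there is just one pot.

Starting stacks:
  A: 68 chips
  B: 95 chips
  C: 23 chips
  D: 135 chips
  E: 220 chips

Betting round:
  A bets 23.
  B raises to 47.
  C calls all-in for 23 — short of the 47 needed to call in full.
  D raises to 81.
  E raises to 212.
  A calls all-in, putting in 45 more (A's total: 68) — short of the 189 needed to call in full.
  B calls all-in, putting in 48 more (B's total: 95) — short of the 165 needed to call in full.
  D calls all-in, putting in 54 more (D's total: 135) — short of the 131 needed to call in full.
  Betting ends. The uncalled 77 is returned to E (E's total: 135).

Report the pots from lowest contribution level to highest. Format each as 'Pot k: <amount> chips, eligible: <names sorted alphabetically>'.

Contributions (after 77 returned to E): A=68, B=95, C=23, D=135, E=135
Pot levels (distinct totals of non-folded players): 23, 68, 95, 135
Layer 1-23: 23 each from A, B, C, D, E = 23*5 = 115 chips; eligible A, B, C, D, E
Layer 24-68: 45 each from A, B, D, E = 45*4 = 180 chips; eligible A, B, D, E
Layer 69-95: 27 each from B, D, E = 27*3 = 81 chips; eligible B, D, E
Layer 96-135: 40 each from D, E = 40*2 = 80 chips; eligible D, E

Pot 1: 115 chips, eligible: A, B, C, D, E
Pot 2: 180 chips, eligible: A, B, D, E
Pot 3: 81 chips, eligible: B, D, E
Pot 4: 80 chips, eligible: D, E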